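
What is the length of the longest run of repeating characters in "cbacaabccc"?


Input: "cbacaabccc"
Scanning for longest run:
  Position 1 ('b'): new char, reset run to 1
  Position 2 ('a'): new char, reset run to 1
  Position 3 ('c'): new char, reset run to 1
  Position 4 ('a'): new char, reset run to 1
  Position 5 ('a'): continues run of 'a', length=2
  Position 6 ('b'): new char, reset run to 1
  Position 7 ('c'): new char, reset run to 1
  Position 8 ('c'): continues run of 'c', length=2
  Position 9 ('c'): continues run of 'c', length=3
Longest run: 'c' with length 3

3


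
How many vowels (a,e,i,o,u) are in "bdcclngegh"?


Input: bdcclngegh
Checking each character:
  'b' at position 0: consonant
  'd' at position 1: consonant
  'c' at position 2: consonant
  'c' at position 3: consonant
  'l' at position 4: consonant
  'n' at position 5: consonant
  'g' at position 6: consonant
  'e' at position 7: vowel (running total: 1)
  'g' at position 8: consonant
  'h' at position 9: consonant
Total vowels: 1

1


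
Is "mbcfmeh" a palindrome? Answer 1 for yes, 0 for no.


Input: mbcfmeh
Reversed: hemfcbm
  Compare pos 0 ('m') with pos 6 ('h'): MISMATCH
  Compare pos 1 ('b') with pos 5 ('e'): MISMATCH
  Compare pos 2 ('c') with pos 4 ('m'): MISMATCH
Result: not a palindrome

0


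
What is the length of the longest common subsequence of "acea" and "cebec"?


LCS of "acea" and "cebec"
DP table:
           c    e    b    e    c
      0    0    0    0    0    0
  a   0    0    0    0    0    0
  c   0    1    1    1    1    1
  e   0    1    2    2    2    2
  a   0    1    2    2    2    2
LCS length = dp[4][5] = 2

2


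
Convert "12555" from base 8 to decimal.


Input: "12555" in base 8
Positional expansion:
  Digit '1' (value 1) x 8^4 = 4096
  Digit '2' (value 2) x 8^3 = 1024
  Digit '5' (value 5) x 8^2 = 320
  Digit '5' (value 5) x 8^1 = 40
  Digit '5' (value 5) x 8^0 = 5
Sum = 5485

5485


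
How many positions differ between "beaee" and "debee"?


Comparing "beaee" and "debee" position by position:
  Position 0: 'b' vs 'd' => DIFFER
  Position 1: 'e' vs 'e' => same
  Position 2: 'a' vs 'b' => DIFFER
  Position 3: 'e' vs 'e' => same
  Position 4: 'e' vs 'e' => same
Positions that differ: 2

2


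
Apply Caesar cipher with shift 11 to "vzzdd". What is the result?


Caesar cipher: shift "vzzdd" by 11
  'v' (pos 21) + 11 = pos 6 = 'g'
  'z' (pos 25) + 11 = pos 10 = 'k'
  'z' (pos 25) + 11 = pos 10 = 'k'
  'd' (pos 3) + 11 = pos 14 = 'o'
  'd' (pos 3) + 11 = pos 14 = 'o'
Result: gkkoo

gkkoo


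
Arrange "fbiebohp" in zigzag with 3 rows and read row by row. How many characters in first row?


Zigzag "fbiebohp" into 3 rows:
Placing characters:
  'f' => row 0
  'b' => row 1
  'i' => row 2
  'e' => row 1
  'b' => row 0
  'o' => row 1
  'h' => row 2
  'p' => row 1
Rows:
  Row 0: "fb"
  Row 1: "beop"
  Row 2: "ih"
First row length: 2

2


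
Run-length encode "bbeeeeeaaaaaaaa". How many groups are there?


Input: bbeeeeeaaaaaaaa
Scanning for consecutive runs:
  Group 1: 'b' x 2 (positions 0-1)
  Group 2: 'e' x 5 (positions 2-6)
  Group 3: 'a' x 8 (positions 7-14)
Total groups: 3

3


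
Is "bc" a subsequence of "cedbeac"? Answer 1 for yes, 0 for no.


Check if "bc" is a subsequence of "cedbeac"
Greedy scan:
  Position 0 ('c'): no match needed
  Position 1 ('e'): no match needed
  Position 2 ('d'): no match needed
  Position 3 ('b'): matches sub[0] = 'b'
  Position 4 ('e'): no match needed
  Position 5 ('a'): no match needed
  Position 6 ('c'): matches sub[1] = 'c'
All 2 characters matched => is a subsequence

1


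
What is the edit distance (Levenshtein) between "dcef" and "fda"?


Computing edit distance: "dcef" -> "fda"
DP table:
           f    d    a
      0    1    2    3
  d   1    1    1    2
  c   2    2    2    2
  e   3    3    3    3
  f   4    3    4    4
Edit distance = dp[4][3] = 4

4


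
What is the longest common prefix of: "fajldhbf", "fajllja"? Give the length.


Words: fajldhbf, fajllja
  Position 0: all 'f' => match
  Position 1: all 'a' => match
  Position 2: all 'j' => match
  Position 3: all 'l' => match
  Position 4: ('d', 'l') => mismatch, stop
LCP = "fajl" (length 4)

4


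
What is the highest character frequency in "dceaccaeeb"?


Input: dceaccaeeb
Character counts:
  'a': 2
  'b': 1
  'c': 3
  'd': 1
  'e': 3
Maximum frequency: 3

3


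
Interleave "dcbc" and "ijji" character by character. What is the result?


Interleaving "dcbc" and "ijji":
  Position 0: 'd' from first, 'i' from second => "di"
  Position 1: 'c' from first, 'j' from second => "cj"
  Position 2: 'b' from first, 'j' from second => "bj"
  Position 3: 'c' from first, 'i' from second => "ci"
Result: dicjbjci

dicjbjci


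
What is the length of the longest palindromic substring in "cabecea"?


Input: "cabecea"
Checking substrings for palindromes:
  [3:6] "ece" (len 3) => palindrome
Longest palindromic substring: "ece" with length 3

3


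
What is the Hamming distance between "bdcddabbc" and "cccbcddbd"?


Comparing "bdcddabbc" and "cccbcddbd" position by position:
  Position 0: 'b' vs 'c' => differ
  Position 1: 'd' vs 'c' => differ
  Position 2: 'c' vs 'c' => same
  Position 3: 'd' vs 'b' => differ
  Position 4: 'd' vs 'c' => differ
  Position 5: 'a' vs 'd' => differ
  Position 6: 'b' vs 'd' => differ
  Position 7: 'b' vs 'b' => same
  Position 8: 'c' vs 'd' => differ
Total differences (Hamming distance): 7

7


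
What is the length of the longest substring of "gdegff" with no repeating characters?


Input: "gdegff"
Sliding window (track last position of each char):
  Position 0 ('g'): window [0,0] length 1 -- new best
  Position 1 ('d'): window [0,1] length 2 -- new best
  Position 2 ('e'): window [0,2] length 3 -- new best
  Position 3 ('g'): repeat (last at 0), move window start to 1
  Position 3 ('g'): window [1,3] length 3
  Position 4 ('f'): window [1,4] length 4 -- new best
  Position 5 ('f'): repeat (last at 4), move window start to 5
  Position 5 ('f'): window [5,5] length 1
Longest substring with no repeats: "degf" with length 4

4


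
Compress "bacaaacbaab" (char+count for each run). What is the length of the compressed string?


Input: bacaaacbaab
Runs:
  'b' x 1 => "b1"
  'a' x 1 => "a1"
  'c' x 1 => "c1"
  'a' x 3 => "a3"
  'c' x 1 => "c1"
  'b' x 1 => "b1"
  'a' x 2 => "a2"
  'b' x 1 => "b1"
Compressed: "b1a1c1a3c1b1a2b1"
Compressed length: 16

16


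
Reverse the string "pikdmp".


Input: pikdmp
Reading characters right to left:
  Position 5: 'p'
  Position 4: 'm'
  Position 3: 'd'
  Position 2: 'k'
  Position 1: 'i'
  Position 0: 'p'
Reversed: pmdkip

pmdkip


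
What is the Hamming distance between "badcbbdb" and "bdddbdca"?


Comparing "badcbbdb" and "bdddbdca" position by position:
  Position 0: 'b' vs 'b' => same
  Position 1: 'a' vs 'd' => differ
  Position 2: 'd' vs 'd' => same
  Position 3: 'c' vs 'd' => differ
  Position 4: 'b' vs 'b' => same
  Position 5: 'b' vs 'd' => differ
  Position 6: 'd' vs 'c' => differ
  Position 7: 'b' vs 'a' => differ
Total differences (Hamming distance): 5

5


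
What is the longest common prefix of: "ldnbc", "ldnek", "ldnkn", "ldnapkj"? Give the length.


Words: ldnbc, ldnek, ldnkn, ldnapkj
  Position 0: all 'l' => match
  Position 1: all 'd' => match
  Position 2: all 'n' => match
  Position 3: ('b', 'e', 'k', 'a') => mismatch, stop
LCP = "ldn" (length 3)

3


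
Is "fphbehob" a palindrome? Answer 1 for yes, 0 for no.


Input: fphbehob
Reversed: bohebhpf
  Compare pos 0 ('f') with pos 7 ('b'): MISMATCH
  Compare pos 1 ('p') with pos 6 ('o'): MISMATCH
  Compare pos 2 ('h') with pos 5 ('h'): match
  Compare pos 3 ('b') with pos 4 ('e'): MISMATCH
Result: not a palindrome

0


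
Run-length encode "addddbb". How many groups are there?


Input: addddbb
Scanning for consecutive runs:
  Group 1: 'a' x 1 (positions 0-0)
  Group 2: 'd' x 4 (positions 1-4)
  Group 3: 'b' x 2 (positions 5-6)
Total groups: 3

3


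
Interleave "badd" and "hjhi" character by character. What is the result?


Interleaving "badd" and "hjhi":
  Position 0: 'b' from first, 'h' from second => "bh"
  Position 1: 'a' from first, 'j' from second => "aj"
  Position 2: 'd' from first, 'h' from second => "dh"
  Position 3: 'd' from first, 'i' from second => "di"
Result: bhajdhdi

bhajdhdi


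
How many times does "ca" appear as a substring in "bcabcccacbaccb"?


Searching for "ca" in "bcabcccacbaccb"
Scanning each position:
  Position 0: "bc" => no
  Position 1: "ca" => MATCH
  Position 2: "ab" => no
  Position 3: "bc" => no
  Position 4: "cc" => no
  Position 5: "cc" => no
  Position 6: "ca" => MATCH
  Position 7: "ac" => no
  Position 8: "cb" => no
  Position 9: "ba" => no
  Position 10: "ac" => no
  Position 11: "cc" => no
  Position 12: "cb" => no
Total occurrences: 2

2


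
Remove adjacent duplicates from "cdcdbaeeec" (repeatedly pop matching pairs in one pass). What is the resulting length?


Input: cdcdbaeeec
Stack-based adjacent duplicate removal:
  Read 'c': push. Stack: c
  Read 'd': push. Stack: cd
  Read 'c': push. Stack: cdc
  Read 'd': push. Stack: cdcd
  Read 'b': push. Stack: cdcdb
  Read 'a': push. Stack: cdcdba
  Read 'e': push. Stack: cdcdbae
  Read 'e': matches stack top 'e' => pop. Stack: cdcdba
  Read 'e': push. Stack: cdcdbae
  Read 'c': push. Stack: cdcdbaec
Final stack: "cdcdbaec" (length 8)

8


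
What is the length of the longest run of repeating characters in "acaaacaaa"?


Input: "acaaacaaa"
Scanning for longest run:
  Position 1 ('c'): new char, reset run to 1
  Position 2 ('a'): new char, reset run to 1
  Position 3 ('a'): continues run of 'a', length=2
  Position 4 ('a'): continues run of 'a', length=3
  Position 5 ('c'): new char, reset run to 1
  Position 6 ('a'): new char, reset run to 1
  Position 7 ('a'): continues run of 'a', length=2
  Position 8 ('a'): continues run of 'a', length=3
Longest run: 'a' with length 3

3


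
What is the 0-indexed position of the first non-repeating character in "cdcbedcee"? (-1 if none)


Input: cdcbedcee
Character frequencies:
  'b': 1
  'c': 3
  'd': 2
  'e': 3
Scanning left to right for freq == 1:
  Position 0 ('c'): freq=3, skip
  Position 1 ('d'): freq=2, skip
  Position 2 ('c'): freq=3, skip
  Position 3 ('b'): unique! => answer = 3

3


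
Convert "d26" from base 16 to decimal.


Input: "d26" in base 16
Positional expansion:
  Digit 'd' (value 13) x 16^2 = 3328
  Digit '2' (value 2) x 16^1 = 32
  Digit '6' (value 6) x 16^0 = 6
Sum = 3366

3366


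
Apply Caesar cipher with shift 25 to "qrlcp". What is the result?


Caesar cipher: shift "qrlcp" by 25
  'q' (pos 16) + 25 = pos 15 = 'p'
  'r' (pos 17) + 25 = pos 16 = 'q'
  'l' (pos 11) + 25 = pos 10 = 'k'
  'c' (pos 2) + 25 = pos 1 = 'b'
  'p' (pos 15) + 25 = pos 14 = 'o'
Result: pqkbo

pqkbo


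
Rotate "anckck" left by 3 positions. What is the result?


Input: "anckck", rotate left by 3
First 3 characters: "anc"
Remaining characters: "kck"
Concatenate remaining + first: "kck" + "anc" = "kckanc"

kckanc


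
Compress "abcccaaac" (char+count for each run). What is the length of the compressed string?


Input: abcccaaac
Runs:
  'a' x 1 => "a1"
  'b' x 1 => "b1"
  'c' x 3 => "c3"
  'a' x 3 => "a3"
  'c' x 1 => "c1"
Compressed: "a1b1c3a3c1"
Compressed length: 10

10


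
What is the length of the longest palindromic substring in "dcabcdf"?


Input: "dcabcdf"
Checking substrings for palindromes:
  No multi-char palindromic substrings found
Longest palindromic substring: "d" with length 1

1


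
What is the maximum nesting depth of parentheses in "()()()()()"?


Input: "()()()()()"
Tracking depth:
  Position 0 '(': depth becomes 1
  Position 1 ')': depth becomes 0
  Position 2 '(': depth becomes 1
  Position 3 ')': depth becomes 0
  Position 4 '(': depth becomes 1
  Position 5 ')': depth becomes 0
  Position 6 '(': depth becomes 1
  Position 7 ')': depth becomes 0
  Position 8 '(': depth becomes 1
  Position 9 ')': depth becomes 0
Maximum depth reached: 1

1


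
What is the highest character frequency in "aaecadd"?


Input: aaecadd
Character counts:
  'a': 3
  'c': 1
  'd': 2
  'e': 1
Maximum frequency: 3

3


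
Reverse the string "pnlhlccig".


Input: pnlhlccig
Reading characters right to left:
  Position 8: 'g'
  Position 7: 'i'
  Position 6: 'c'
  Position 5: 'c'
  Position 4: 'l'
  Position 3: 'h'
  Position 2: 'l'
  Position 1: 'n'
  Position 0: 'p'
Reversed: gicclhlnp

gicclhlnp


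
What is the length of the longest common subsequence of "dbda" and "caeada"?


LCS of "dbda" and "caeada"
DP table:
           c    a    e    a    d    a
      0    0    0    0    0    0    0
  d   0    0    0    0    0    1    1
  b   0    0    0    0    0    1    1
  d   0    0    0    0    0    1    1
  a   0    0    1    1    1    1    2
LCS length = dp[4][6] = 2

2


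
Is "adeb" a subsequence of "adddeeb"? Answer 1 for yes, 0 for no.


Check if "adeb" is a subsequence of "adddeeb"
Greedy scan:
  Position 0 ('a'): matches sub[0] = 'a'
  Position 1 ('d'): matches sub[1] = 'd'
  Position 2 ('d'): no match needed
  Position 3 ('d'): no match needed
  Position 4 ('e'): matches sub[2] = 'e'
  Position 5 ('e'): no match needed
  Position 6 ('b'): matches sub[3] = 'b'
All 4 characters matched => is a subsequence

1


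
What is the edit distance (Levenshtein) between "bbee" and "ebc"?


Computing edit distance: "bbee" -> "ebc"
DP table:
           e    b    c
      0    1    2    3
  b   1    1    1    2
  b   2    2    1    2
  e   3    2    2    2
  e   4    3    3    3
Edit distance = dp[4][3] = 3

3


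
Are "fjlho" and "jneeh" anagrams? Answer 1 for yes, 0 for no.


Strings: "fjlho", "jneeh"
Sorted first:  fhjlo
Sorted second: eehjn
Differ at position 0: 'f' vs 'e' => not anagrams

0


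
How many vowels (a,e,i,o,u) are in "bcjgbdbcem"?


Input: bcjgbdbcem
Checking each character:
  'b' at position 0: consonant
  'c' at position 1: consonant
  'j' at position 2: consonant
  'g' at position 3: consonant
  'b' at position 4: consonant
  'd' at position 5: consonant
  'b' at position 6: consonant
  'c' at position 7: consonant
  'e' at position 8: vowel (running total: 1)
  'm' at position 9: consonant
Total vowels: 1

1


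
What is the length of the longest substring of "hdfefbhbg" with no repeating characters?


Input: "hdfefbhbg"
Sliding window (track last position of each char):
  Position 0 ('h'): window [0,0] length 1 -- new best
  Position 1 ('d'): window [0,1] length 2 -- new best
  Position 2 ('f'): window [0,2] length 3 -- new best
  Position 3 ('e'): window [0,3] length 4 -- new best
  Position 4 ('f'): repeat (last at 2), move window start to 3
  Position 4 ('f'): window [3,4] length 2
  Position 5 ('b'): window [3,5] length 3
  Position 6 ('h'): window [3,6] length 4
  Position 7 ('b'): repeat (last at 5), move window start to 6
  Position 7 ('b'): window [6,7] length 2
  Position 8 ('g'): window [6,8] length 3
Longest substring with no repeats: "hdfe" with length 4

4


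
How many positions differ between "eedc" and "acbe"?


Comparing "eedc" and "acbe" position by position:
  Position 0: 'e' vs 'a' => DIFFER
  Position 1: 'e' vs 'c' => DIFFER
  Position 2: 'd' vs 'b' => DIFFER
  Position 3: 'c' vs 'e' => DIFFER
Positions that differ: 4

4


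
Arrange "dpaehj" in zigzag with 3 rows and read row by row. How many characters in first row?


Zigzag "dpaehj" into 3 rows:
Placing characters:
  'd' => row 0
  'p' => row 1
  'a' => row 2
  'e' => row 1
  'h' => row 0
  'j' => row 1
Rows:
  Row 0: "dh"
  Row 1: "pej"
  Row 2: "a"
First row length: 2

2


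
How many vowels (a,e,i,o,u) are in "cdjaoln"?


Input: cdjaoln
Checking each character:
  'c' at position 0: consonant
  'd' at position 1: consonant
  'j' at position 2: consonant
  'a' at position 3: vowel (running total: 1)
  'o' at position 4: vowel (running total: 2)
  'l' at position 5: consonant
  'n' at position 6: consonant
Total vowels: 2

2


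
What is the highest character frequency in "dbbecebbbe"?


Input: dbbecebbbe
Character counts:
  'b': 5
  'c': 1
  'd': 1
  'e': 3
Maximum frequency: 5

5


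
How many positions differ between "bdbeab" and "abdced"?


Comparing "bdbeab" and "abdced" position by position:
  Position 0: 'b' vs 'a' => DIFFER
  Position 1: 'd' vs 'b' => DIFFER
  Position 2: 'b' vs 'd' => DIFFER
  Position 3: 'e' vs 'c' => DIFFER
  Position 4: 'a' vs 'e' => DIFFER
  Position 5: 'b' vs 'd' => DIFFER
Positions that differ: 6

6


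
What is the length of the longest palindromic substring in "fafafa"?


Input: "fafafa"
Checking substrings for palindromes:
  [0:5] "fafaf" (len 5) => palindrome
  [1:6] "afafa" (len 5) => palindrome
  [0:3] "faf" (len 3) => palindrome
  [1:4] "afa" (len 3) => palindrome
  [2:5] "faf" (len 3) => palindrome
  [3:6] "afa" (len 3) => palindrome
Longest palindromic substring: "fafaf" with length 5

5


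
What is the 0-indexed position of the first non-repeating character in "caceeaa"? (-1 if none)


Input: caceeaa
Character frequencies:
  'a': 3
  'c': 2
  'e': 2
Scanning left to right for freq == 1:
  Position 0 ('c'): freq=2, skip
  Position 1 ('a'): freq=3, skip
  Position 2 ('c'): freq=2, skip
  Position 3 ('e'): freq=2, skip
  Position 4 ('e'): freq=2, skip
  Position 5 ('a'): freq=3, skip
  Position 6 ('a'): freq=3, skip
  No unique character found => answer = -1

-1


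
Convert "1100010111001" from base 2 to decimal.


Input: "1100010111001" in base 2
Positional expansion:
  Digit '1' (value 1) x 2^12 = 4096
  Digit '1' (value 1) x 2^11 = 2048
  Digit '0' (value 0) x 2^10 = 0
  Digit '0' (value 0) x 2^9 = 0
  Digit '0' (value 0) x 2^8 = 0
  Digit '1' (value 1) x 2^7 = 128
  Digit '0' (value 0) x 2^6 = 0
  Digit '1' (value 1) x 2^5 = 32
  Digit '1' (value 1) x 2^4 = 16
  Digit '1' (value 1) x 2^3 = 8
  Digit '0' (value 0) x 2^2 = 0
  Digit '0' (value 0) x 2^1 = 0
  Digit '1' (value 1) x 2^0 = 1
Sum = 6329

6329


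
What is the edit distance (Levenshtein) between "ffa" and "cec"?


Computing edit distance: "ffa" -> "cec"
DP table:
           c    e    c
      0    1    2    3
  f   1    1    2    3
  f   2    2    2    3
  a   3    3    3    3
Edit distance = dp[3][3] = 3

3


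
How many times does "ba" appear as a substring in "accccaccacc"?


Searching for "ba" in "accccaccacc"
Scanning each position:
  Position 0: "ac" => no
  Position 1: "cc" => no
  Position 2: "cc" => no
  Position 3: "cc" => no
  Position 4: "ca" => no
  Position 5: "ac" => no
  Position 6: "cc" => no
  Position 7: "ca" => no
  Position 8: "ac" => no
  Position 9: "cc" => no
Total occurrences: 0

0


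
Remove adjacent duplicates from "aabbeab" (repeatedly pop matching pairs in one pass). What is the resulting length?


Input: aabbeab
Stack-based adjacent duplicate removal:
  Read 'a': push. Stack: a
  Read 'a': matches stack top 'a' => pop. Stack: (empty)
  Read 'b': push. Stack: b
  Read 'b': matches stack top 'b' => pop. Stack: (empty)
  Read 'e': push. Stack: e
  Read 'a': push. Stack: ea
  Read 'b': push. Stack: eab
Final stack: "eab" (length 3)

3


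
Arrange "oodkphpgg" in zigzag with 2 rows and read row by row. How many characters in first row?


Zigzag "oodkphpgg" into 2 rows:
Placing characters:
  'o' => row 0
  'o' => row 1
  'd' => row 0
  'k' => row 1
  'p' => row 0
  'h' => row 1
  'p' => row 0
  'g' => row 1
  'g' => row 0
Rows:
  Row 0: "odppg"
  Row 1: "okhg"
First row length: 5

5


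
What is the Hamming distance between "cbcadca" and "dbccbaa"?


Comparing "cbcadca" and "dbccbaa" position by position:
  Position 0: 'c' vs 'd' => differ
  Position 1: 'b' vs 'b' => same
  Position 2: 'c' vs 'c' => same
  Position 3: 'a' vs 'c' => differ
  Position 4: 'd' vs 'b' => differ
  Position 5: 'c' vs 'a' => differ
  Position 6: 'a' vs 'a' => same
Total differences (Hamming distance): 4

4


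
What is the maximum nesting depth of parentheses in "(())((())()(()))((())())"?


Input: "(())((())()(()))((())())"
Tracking depth:
  Position 0 '(': depth becomes 1
  Position 1 '(': depth becomes 2
  Position 2 ')': depth becomes 1
  Position 3 ')': depth becomes 0
  Position 4 '(': depth becomes 1
  Position 5 '(': depth becomes 2
  Position 6 '(': depth becomes 3
  Position 7 ')': depth becomes 2
  Position 8 ')': depth becomes 1
  Position 9 '(': depth becomes 2
  Position 10 ')': depth becomes 1
  Position 11 '(': depth becomes 2
  Position 12 '(': depth becomes 3
  Position 13 ')': depth becomes 2
  Position 14 ')': depth becomes 1
  Position 15 ')': depth becomes 0
  Position 16 '(': depth becomes 1
  Position 17 '(': depth becomes 2
  Position 18 '(': depth becomes 3
  Position 19 ')': depth becomes 2
  Position 20 ')': depth becomes 1
  Position 21 '(': depth becomes 2
  Position 22 ')': depth becomes 1
  Position 23 ')': depth becomes 0
Maximum depth reached: 3

3


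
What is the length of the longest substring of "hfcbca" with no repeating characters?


Input: "hfcbca"
Sliding window (track last position of each char):
  Position 0 ('h'): window [0,0] length 1 -- new best
  Position 1 ('f'): window [0,1] length 2 -- new best
  Position 2 ('c'): window [0,2] length 3 -- new best
  Position 3 ('b'): window [0,3] length 4 -- new best
  Position 4 ('c'): repeat (last at 2), move window start to 3
  Position 4 ('c'): window [3,4] length 2
  Position 5 ('a'): window [3,5] length 3
Longest substring with no repeats: "hfcb" with length 4

4


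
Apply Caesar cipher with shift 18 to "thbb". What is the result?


Caesar cipher: shift "thbb" by 18
  't' (pos 19) + 18 = pos 11 = 'l'
  'h' (pos 7) + 18 = pos 25 = 'z'
  'b' (pos 1) + 18 = pos 19 = 't'
  'b' (pos 1) + 18 = pos 19 = 't'
Result: lztt

lztt


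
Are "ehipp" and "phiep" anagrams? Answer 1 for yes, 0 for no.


Strings: "ehipp", "phiep"
Sorted first:  ehipp
Sorted second: ehipp
Sorted forms match => anagrams

1


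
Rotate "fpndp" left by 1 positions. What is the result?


Input: "fpndp", rotate left by 1
First 1 characters: "f"
Remaining characters: "pndp"
Concatenate remaining + first: "pndp" + "f" = "pndpf"

pndpf


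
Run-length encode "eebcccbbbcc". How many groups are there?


Input: eebcccbbbcc
Scanning for consecutive runs:
  Group 1: 'e' x 2 (positions 0-1)
  Group 2: 'b' x 1 (positions 2-2)
  Group 3: 'c' x 3 (positions 3-5)
  Group 4: 'b' x 3 (positions 6-8)
  Group 5: 'c' x 2 (positions 9-10)
Total groups: 5

5


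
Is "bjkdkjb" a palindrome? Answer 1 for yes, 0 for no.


Input: bjkdkjb
Reversed: bjkdkjb
  Compare pos 0 ('b') with pos 6 ('b'): match
  Compare pos 1 ('j') with pos 5 ('j'): match
  Compare pos 2 ('k') with pos 4 ('k'): match
Result: palindrome

1


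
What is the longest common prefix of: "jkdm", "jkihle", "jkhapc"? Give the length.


Words: jkdm, jkihle, jkhapc
  Position 0: all 'j' => match
  Position 1: all 'k' => match
  Position 2: ('d', 'i', 'h') => mismatch, stop
LCP = "jk" (length 2)

2


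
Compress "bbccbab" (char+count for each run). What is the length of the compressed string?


Input: bbccbab
Runs:
  'b' x 2 => "b2"
  'c' x 2 => "c2"
  'b' x 1 => "b1"
  'a' x 1 => "a1"
  'b' x 1 => "b1"
Compressed: "b2c2b1a1b1"
Compressed length: 10

10


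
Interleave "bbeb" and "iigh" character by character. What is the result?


Interleaving "bbeb" and "iigh":
  Position 0: 'b' from first, 'i' from second => "bi"
  Position 1: 'b' from first, 'i' from second => "bi"
  Position 2: 'e' from first, 'g' from second => "eg"
  Position 3: 'b' from first, 'h' from second => "bh"
Result: bibiegbh

bibiegbh


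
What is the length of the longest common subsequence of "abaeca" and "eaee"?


LCS of "abaeca" and "eaee"
DP table:
           e    a    e    e
      0    0    0    0    0
  a   0    0    1    1    1
  b   0    0    1    1    1
  a   0    0    1    1    1
  e   0    1    1    2    2
  c   0    1    1    2    2
  a   0    1    2    2    2
LCS length = dp[6][4] = 2

2


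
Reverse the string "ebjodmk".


Input: ebjodmk
Reading characters right to left:
  Position 6: 'k'
  Position 5: 'm'
  Position 4: 'd'
  Position 3: 'o'
  Position 2: 'j'
  Position 1: 'b'
  Position 0: 'e'
Reversed: kmdojbe

kmdojbe


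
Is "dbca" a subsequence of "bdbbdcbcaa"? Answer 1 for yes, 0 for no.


Check if "dbca" is a subsequence of "bdbbdcbcaa"
Greedy scan:
  Position 0 ('b'): no match needed
  Position 1 ('d'): matches sub[0] = 'd'
  Position 2 ('b'): matches sub[1] = 'b'
  Position 3 ('b'): no match needed
  Position 4 ('d'): no match needed
  Position 5 ('c'): matches sub[2] = 'c'
  Position 6 ('b'): no match needed
  Position 7 ('c'): no match needed
  Position 8 ('a'): matches sub[3] = 'a'
  Position 9 ('a'): no match needed
All 4 characters matched => is a subsequence

1


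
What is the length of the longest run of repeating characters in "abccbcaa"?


Input: "abccbcaa"
Scanning for longest run:
  Position 1 ('b'): new char, reset run to 1
  Position 2 ('c'): new char, reset run to 1
  Position 3 ('c'): continues run of 'c', length=2
  Position 4 ('b'): new char, reset run to 1
  Position 5 ('c'): new char, reset run to 1
  Position 6 ('a'): new char, reset run to 1
  Position 7 ('a'): continues run of 'a', length=2
Longest run: 'c' with length 2

2


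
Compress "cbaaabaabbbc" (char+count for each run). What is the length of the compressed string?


Input: cbaaabaabbbc
Runs:
  'c' x 1 => "c1"
  'b' x 1 => "b1"
  'a' x 3 => "a3"
  'b' x 1 => "b1"
  'a' x 2 => "a2"
  'b' x 3 => "b3"
  'c' x 1 => "c1"
Compressed: "c1b1a3b1a2b3c1"
Compressed length: 14

14


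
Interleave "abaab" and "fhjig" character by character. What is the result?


Interleaving "abaab" and "fhjig":
  Position 0: 'a' from first, 'f' from second => "af"
  Position 1: 'b' from first, 'h' from second => "bh"
  Position 2: 'a' from first, 'j' from second => "aj"
  Position 3: 'a' from first, 'i' from second => "ai"
  Position 4: 'b' from first, 'g' from second => "bg"
Result: afbhajaibg

afbhajaibg


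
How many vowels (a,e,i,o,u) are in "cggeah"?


Input: cggeah
Checking each character:
  'c' at position 0: consonant
  'g' at position 1: consonant
  'g' at position 2: consonant
  'e' at position 3: vowel (running total: 1)
  'a' at position 4: vowel (running total: 2)
  'h' at position 5: consonant
Total vowels: 2

2


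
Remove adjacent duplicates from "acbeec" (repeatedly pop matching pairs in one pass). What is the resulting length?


Input: acbeec
Stack-based adjacent duplicate removal:
  Read 'a': push. Stack: a
  Read 'c': push. Stack: ac
  Read 'b': push. Stack: acb
  Read 'e': push. Stack: acbe
  Read 'e': matches stack top 'e' => pop. Stack: acb
  Read 'c': push. Stack: acbc
Final stack: "acbc" (length 4)

4


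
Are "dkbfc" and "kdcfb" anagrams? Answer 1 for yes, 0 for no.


Strings: "dkbfc", "kdcfb"
Sorted first:  bcdfk
Sorted second: bcdfk
Sorted forms match => anagrams

1


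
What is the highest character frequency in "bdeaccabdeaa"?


Input: bdeaccabdeaa
Character counts:
  'a': 4
  'b': 2
  'c': 2
  'd': 2
  'e': 2
Maximum frequency: 4

4


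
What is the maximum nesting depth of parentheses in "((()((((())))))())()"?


Input: "((()((((())))))())()"
Tracking depth:
  Position 0 '(': depth becomes 1
  Position 1 '(': depth becomes 2
  Position 2 '(': depth becomes 3
  Position 3 ')': depth becomes 2
  Position 4 '(': depth becomes 3
  Position 5 '(': depth becomes 4
  Position 6 '(': depth becomes 5
  Position 7 '(': depth becomes 6
  Position 8 '(': depth becomes 7
  Position 9 ')': depth becomes 6
  Position 10 ')': depth becomes 5
  Position 11 ')': depth becomes 4
  Position 12 ')': depth becomes 3
  Position 13 ')': depth becomes 2
  Position 14 ')': depth becomes 1
  Position 15 '(': depth becomes 2
  Position 16 ')': depth becomes 1
  Position 17 ')': depth becomes 0
  Position 18 '(': depth becomes 1
  Position 19 ')': depth becomes 0
Maximum depth reached: 7

7


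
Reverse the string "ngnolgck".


Input: ngnolgck
Reading characters right to left:
  Position 7: 'k'
  Position 6: 'c'
  Position 5: 'g'
  Position 4: 'l'
  Position 3: 'o'
  Position 2: 'n'
  Position 1: 'g'
  Position 0: 'n'
Reversed: kcglongn

kcglongn


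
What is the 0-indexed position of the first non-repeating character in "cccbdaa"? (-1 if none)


Input: cccbdaa
Character frequencies:
  'a': 2
  'b': 1
  'c': 3
  'd': 1
Scanning left to right for freq == 1:
  Position 0 ('c'): freq=3, skip
  Position 1 ('c'): freq=3, skip
  Position 2 ('c'): freq=3, skip
  Position 3 ('b'): unique! => answer = 3

3


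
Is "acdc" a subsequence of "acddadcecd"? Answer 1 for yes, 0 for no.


Check if "acdc" is a subsequence of "acddadcecd"
Greedy scan:
  Position 0 ('a'): matches sub[0] = 'a'
  Position 1 ('c'): matches sub[1] = 'c'
  Position 2 ('d'): matches sub[2] = 'd'
  Position 3 ('d'): no match needed
  Position 4 ('a'): no match needed
  Position 5 ('d'): no match needed
  Position 6 ('c'): matches sub[3] = 'c'
  Position 7 ('e'): no match needed
  Position 8 ('c'): no match needed
  Position 9 ('d'): no match needed
All 4 characters matched => is a subsequence

1


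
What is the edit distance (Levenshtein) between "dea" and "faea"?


Computing edit distance: "dea" -> "faea"
DP table:
           f    a    e    a
      0    1    2    3    4
  d   1    1    2    3    4
  e   2    2    2    2    3
  a   3    3    2    3    2
Edit distance = dp[3][4] = 2

2


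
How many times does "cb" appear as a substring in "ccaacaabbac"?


Searching for "cb" in "ccaacaabbac"
Scanning each position:
  Position 0: "cc" => no
  Position 1: "ca" => no
  Position 2: "aa" => no
  Position 3: "ac" => no
  Position 4: "ca" => no
  Position 5: "aa" => no
  Position 6: "ab" => no
  Position 7: "bb" => no
  Position 8: "ba" => no
  Position 9: "ac" => no
Total occurrences: 0

0


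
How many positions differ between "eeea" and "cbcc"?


Comparing "eeea" and "cbcc" position by position:
  Position 0: 'e' vs 'c' => DIFFER
  Position 1: 'e' vs 'b' => DIFFER
  Position 2: 'e' vs 'c' => DIFFER
  Position 3: 'a' vs 'c' => DIFFER
Positions that differ: 4

4


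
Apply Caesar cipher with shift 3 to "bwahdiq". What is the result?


Caesar cipher: shift "bwahdiq" by 3
  'b' (pos 1) + 3 = pos 4 = 'e'
  'w' (pos 22) + 3 = pos 25 = 'z'
  'a' (pos 0) + 3 = pos 3 = 'd'
  'h' (pos 7) + 3 = pos 10 = 'k'
  'd' (pos 3) + 3 = pos 6 = 'g'
  'i' (pos 8) + 3 = pos 11 = 'l'
  'q' (pos 16) + 3 = pos 19 = 't'
Result: ezdkglt

ezdkglt


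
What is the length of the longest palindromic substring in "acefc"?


Input: "acefc"
Checking substrings for palindromes:
  No multi-char palindromic substrings found
Longest palindromic substring: "a" with length 1

1


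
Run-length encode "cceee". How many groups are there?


Input: cceee
Scanning for consecutive runs:
  Group 1: 'c' x 2 (positions 0-1)
  Group 2: 'e' x 3 (positions 2-4)
Total groups: 2

2


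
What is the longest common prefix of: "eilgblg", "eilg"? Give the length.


Words: eilgblg, eilg
  Position 0: all 'e' => match
  Position 1: all 'i' => match
  Position 2: all 'l' => match
  Position 3: all 'g' => match
LCP = "eilg" (length 4)

4


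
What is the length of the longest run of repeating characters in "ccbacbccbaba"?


Input: "ccbacbccbaba"
Scanning for longest run:
  Position 1 ('c'): continues run of 'c', length=2
  Position 2 ('b'): new char, reset run to 1
  Position 3 ('a'): new char, reset run to 1
  Position 4 ('c'): new char, reset run to 1
  Position 5 ('b'): new char, reset run to 1
  Position 6 ('c'): new char, reset run to 1
  Position 7 ('c'): continues run of 'c', length=2
  Position 8 ('b'): new char, reset run to 1
  Position 9 ('a'): new char, reset run to 1
  Position 10 ('b'): new char, reset run to 1
  Position 11 ('a'): new char, reset run to 1
Longest run: 'c' with length 2

2


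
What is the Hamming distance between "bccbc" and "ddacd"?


Comparing "bccbc" and "ddacd" position by position:
  Position 0: 'b' vs 'd' => differ
  Position 1: 'c' vs 'd' => differ
  Position 2: 'c' vs 'a' => differ
  Position 3: 'b' vs 'c' => differ
  Position 4: 'c' vs 'd' => differ
Total differences (Hamming distance): 5

5


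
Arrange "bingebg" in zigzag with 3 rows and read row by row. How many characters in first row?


Zigzag "bingebg" into 3 rows:
Placing characters:
  'b' => row 0
  'i' => row 1
  'n' => row 2
  'g' => row 1
  'e' => row 0
  'b' => row 1
  'g' => row 2
Rows:
  Row 0: "be"
  Row 1: "igb"
  Row 2: "ng"
First row length: 2

2


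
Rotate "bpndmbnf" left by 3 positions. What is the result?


Input: "bpndmbnf", rotate left by 3
First 3 characters: "bpn"
Remaining characters: "dmbnf"
Concatenate remaining + first: "dmbnf" + "bpn" = "dmbnfbpn"

dmbnfbpn


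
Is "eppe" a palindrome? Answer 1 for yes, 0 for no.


Input: eppe
Reversed: eppe
  Compare pos 0 ('e') with pos 3 ('e'): match
  Compare pos 1 ('p') with pos 2 ('p'): match
Result: palindrome

1


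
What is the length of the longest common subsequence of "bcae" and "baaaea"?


LCS of "bcae" and "baaaea"
DP table:
           b    a    a    a    e    a
      0    0    0    0    0    0    0
  b   0    1    1    1    1    1    1
  c   0    1    1    1    1    1    1
  a   0    1    2    2    2    2    2
  e   0    1    2    2    2    3    3
LCS length = dp[4][6] = 3

3


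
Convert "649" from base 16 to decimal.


Input: "649" in base 16
Positional expansion:
  Digit '6' (value 6) x 16^2 = 1536
  Digit '4' (value 4) x 16^1 = 64
  Digit '9' (value 9) x 16^0 = 9
Sum = 1609

1609


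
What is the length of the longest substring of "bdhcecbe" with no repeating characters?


Input: "bdhcecbe"
Sliding window (track last position of each char):
  Position 0 ('b'): window [0,0] length 1 -- new best
  Position 1 ('d'): window [0,1] length 2 -- new best
  Position 2 ('h'): window [0,2] length 3 -- new best
  Position 3 ('c'): window [0,3] length 4 -- new best
  Position 4 ('e'): window [0,4] length 5 -- new best
  Position 5 ('c'): repeat (last at 3), move window start to 4
  Position 5 ('c'): window [4,5] length 2
  Position 6 ('b'): window [4,6] length 3
  Position 7 ('e'): repeat (last at 4), move window start to 5
  Position 7 ('e'): window [5,7] length 3
Longest substring with no repeats: "bdhce" with length 5

5


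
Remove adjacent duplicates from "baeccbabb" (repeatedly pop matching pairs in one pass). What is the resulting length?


Input: baeccbabb
Stack-based adjacent duplicate removal:
  Read 'b': push. Stack: b
  Read 'a': push. Stack: ba
  Read 'e': push. Stack: bae
  Read 'c': push. Stack: baec
  Read 'c': matches stack top 'c' => pop. Stack: bae
  Read 'b': push. Stack: baeb
  Read 'a': push. Stack: baeba
  Read 'b': push. Stack: baebab
  Read 'b': matches stack top 'b' => pop. Stack: baeba
Final stack: "baeba" (length 5)

5


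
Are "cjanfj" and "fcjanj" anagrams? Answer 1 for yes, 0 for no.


Strings: "cjanfj", "fcjanj"
Sorted first:  acfjjn
Sorted second: acfjjn
Sorted forms match => anagrams

1


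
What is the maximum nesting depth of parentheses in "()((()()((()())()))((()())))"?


Input: "()((()()((()())()))((()())))"
Tracking depth:
  Position 0 '(': depth becomes 1
  Position 1 ')': depth becomes 0
  Position 2 '(': depth becomes 1
  Position 3 '(': depth becomes 2
  Position 4 '(': depth becomes 3
  Position 5 ')': depth becomes 2
  Position 6 '(': depth becomes 3
  Position 7 ')': depth becomes 2
  Position 8 '(': depth becomes 3
  Position 9 '(': depth becomes 4
  Position 10 '(': depth becomes 5
  Position 11 ')': depth becomes 4
  Position 12 '(': depth becomes 5
  Position 13 ')': depth becomes 4
  Position 14 ')': depth becomes 3
  Position 15 '(': depth becomes 4
  Position 16 ')': depth becomes 3
  Position 17 ')': depth becomes 2
  Position 18 ')': depth becomes 1
  Position 19 '(': depth becomes 2
  Position 20 '(': depth becomes 3
  Position 21 '(': depth becomes 4
  Position 22 ')': depth becomes 3
  Position 23 '(': depth becomes 4
  Position 24 ')': depth becomes 3
  Position 25 ')': depth becomes 2
  Position 26 ')': depth becomes 1
  Position 27 ')': depth becomes 0
Maximum depth reached: 5

5


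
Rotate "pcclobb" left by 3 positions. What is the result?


Input: "pcclobb", rotate left by 3
First 3 characters: "pcc"
Remaining characters: "lobb"
Concatenate remaining + first: "lobb" + "pcc" = "lobbpcc"

lobbpcc


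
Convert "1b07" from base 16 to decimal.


Input: "1b07" in base 16
Positional expansion:
  Digit '1' (value 1) x 16^3 = 4096
  Digit 'b' (value 11) x 16^2 = 2816
  Digit '0' (value 0) x 16^1 = 0
  Digit '7' (value 7) x 16^0 = 7
Sum = 6919

6919


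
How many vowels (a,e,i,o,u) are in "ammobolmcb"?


Input: ammobolmcb
Checking each character:
  'a' at position 0: vowel (running total: 1)
  'm' at position 1: consonant
  'm' at position 2: consonant
  'o' at position 3: vowel (running total: 2)
  'b' at position 4: consonant
  'o' at position 5: vowel (running total: 3)
  'l' at position 6: consonant
  'm' at position 7: consonant
  'c' at position 8: consonant
  'b' at position 9: consonant
Total vowels: 3

3


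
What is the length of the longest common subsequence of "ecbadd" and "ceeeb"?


LCS of "ecbadd" and "ceeeb"
DP table:
           c    e    e    e    b
      0    0    0    0    0    0
  e   0    0    1    1    1    1
  c   0    1    1    1    1    1
  b   0    1    1    1    1    2
  a   0    1    1    1    1    2
  d   0    1    1    1    1    2
  d   0    1    1    1    1    2
LCS length = dp[6][5] = 2

2


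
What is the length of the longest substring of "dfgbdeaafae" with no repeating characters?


Input: "dfgbdeaafae"
Sliding window (track last position of each char):
  Position 0 ('d'): window [0,0] length 1 -- new best
  Position 1 ('f'): window [0,1] length 2 -- new best
  Position 2 ('g'): window [0,2] length 3 -- new best
  Position 3 ('b'): window [0,3] length 4 -- new best
  Position 4 ('d'): repeat (last at 0), move window start to 1
  Position 4 ('d'): window [1,4] length 4
  Position 5 ('e'): window [1,5] length 5 -- new best
  Position 6 ('a'): window [1,6] length 6 -- new best
  Position 7 ('a'): repeat (last at 6), move window start to 7
  Position 7 ('a'): window [7,7] length 1
  Position 8 ('f'): window [7,8] length 2
  Position 9 ('a'): repeat (last at 7), move window start to 8
  Position 9 ('a'): window [8,9] length 2
  Position 10 ('e'): window [8,10] length 3
Longest substring with no repeats: "fgbdea" with length 6

6


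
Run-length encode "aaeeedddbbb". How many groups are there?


Input: aaeeedddbbb
Scanning for consecutive runs:
  Group 1: 'a' x 2 (positions 0-1)
  Group 2: 'e' x 3 (positions 2-4)
  Group 3: 'd' x 3 (positions 5-7)
  Group 4: 'b' x 3 (positions 8-10)
Total groups: 4

4


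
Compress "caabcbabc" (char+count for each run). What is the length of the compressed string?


Input: caabcbabc
Runs:
  'c' x 1 => "c1"
  'a' x 2 => "a2"
  'b' x 1 => "b1"
  'c' x 1 => "c1"
  'b' x 1 => "b1"
  'a' x 1 => "a1"
  'b' x 1 => "b1"
  'c' x 1 => "c1"
Compressed: "c1a2b1c1b1a1b1c1"
Compressed length: 16

16


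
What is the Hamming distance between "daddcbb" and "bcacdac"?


Comparing "daddcbb" and "bcacdac" position by position:
  Position 0: 'd' vs 'b' => differ
  Position 1: 'a' vs 'c' => differ
  Position 2: 'd' vs 'a' => differ
  Position 3: 'd' vs 'c' => differ
  Position 4: 'c' vs 'd' => differ
  Position 5: 'b' vs 'a' => differ
  Position 6: 'b' vs 'c' => differ
Total differences (Hamming distance): 7

7


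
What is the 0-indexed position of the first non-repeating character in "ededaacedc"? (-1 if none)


Input: ededaacedc
Character frequencies:
  'a': 2
  'c': 2
  'd': 3
  'e': 3
Scanning left to right for freq == 1:
  Position 0 ('e'): freq=3, skip
  Position 1 ('d'): freq=3, skip
  Position 2 ('e'): freq=3, skip
  Position 3 ('d'): freq=3, skip
  Position 4 ('a'): freq=2, skip
  Position 5 ('a'): freq=2, skip
  Position 6 ('c'): freq=2, skip
  Position 7 ('e'): freq=3, skip
  Position 8 ('d'): freq=3, skip
  Position 9 ('c'): freq=2, skip
  No unique character found => answer = -1

-1
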